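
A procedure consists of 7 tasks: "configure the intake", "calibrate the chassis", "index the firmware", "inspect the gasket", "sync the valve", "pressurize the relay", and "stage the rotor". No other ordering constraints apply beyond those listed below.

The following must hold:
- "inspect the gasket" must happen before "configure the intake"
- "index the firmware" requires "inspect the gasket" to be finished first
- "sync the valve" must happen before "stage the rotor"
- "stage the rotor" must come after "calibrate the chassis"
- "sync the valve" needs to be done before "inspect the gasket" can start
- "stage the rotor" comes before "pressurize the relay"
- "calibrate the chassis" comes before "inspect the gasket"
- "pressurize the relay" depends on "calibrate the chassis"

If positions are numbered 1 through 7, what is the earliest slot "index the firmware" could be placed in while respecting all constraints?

4

Working backwards through the constraints from "index the firmware", its full set of required predecessors is "calibrate the chassis", "inspect the gasket", "sync the valve" — 3 of them.
With 3 mandatory predecessors, the earliest "index the firmware" can sit is position 3+1 = 4, and placing just those 3 first achieves it.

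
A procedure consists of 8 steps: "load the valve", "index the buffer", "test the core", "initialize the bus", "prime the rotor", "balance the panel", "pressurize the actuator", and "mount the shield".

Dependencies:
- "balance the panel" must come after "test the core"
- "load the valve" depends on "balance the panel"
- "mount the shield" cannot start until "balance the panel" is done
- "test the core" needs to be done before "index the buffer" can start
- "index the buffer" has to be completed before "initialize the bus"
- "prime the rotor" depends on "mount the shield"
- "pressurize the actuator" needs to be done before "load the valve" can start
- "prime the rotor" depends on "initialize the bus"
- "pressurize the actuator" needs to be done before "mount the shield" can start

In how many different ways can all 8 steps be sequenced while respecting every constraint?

The steps with no prerequisites are "test the core", "pressurize the actuator"; any of them can be placed first.
Systematically extending each partial ordering one step at a time and counting, there are 106 complete orderings.

106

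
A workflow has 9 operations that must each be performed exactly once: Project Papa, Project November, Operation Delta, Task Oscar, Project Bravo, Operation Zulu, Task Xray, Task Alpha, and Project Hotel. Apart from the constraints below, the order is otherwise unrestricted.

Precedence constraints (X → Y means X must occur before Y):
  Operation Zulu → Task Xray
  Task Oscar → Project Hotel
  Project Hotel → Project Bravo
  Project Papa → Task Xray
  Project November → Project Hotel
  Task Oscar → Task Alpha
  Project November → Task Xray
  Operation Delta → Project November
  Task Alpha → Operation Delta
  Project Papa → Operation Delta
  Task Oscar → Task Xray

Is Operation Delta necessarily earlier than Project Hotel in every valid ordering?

Following the dependencies: Operation Delta → Project November → Project Hotel.
Hence Operation Delta necessarily comes before Project Hotel.

Yes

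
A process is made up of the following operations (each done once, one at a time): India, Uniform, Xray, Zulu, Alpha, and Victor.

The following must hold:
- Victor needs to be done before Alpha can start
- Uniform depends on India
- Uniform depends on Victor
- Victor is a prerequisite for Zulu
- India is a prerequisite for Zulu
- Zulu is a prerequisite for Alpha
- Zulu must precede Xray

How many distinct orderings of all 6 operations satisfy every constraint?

2 operations have no prerequisites (India, Victor), so any of them could come first.
Enumerating by repeatedly choosing an available operation (one whose prerequisites are all placed) gives 16 distinct complete orderings.

16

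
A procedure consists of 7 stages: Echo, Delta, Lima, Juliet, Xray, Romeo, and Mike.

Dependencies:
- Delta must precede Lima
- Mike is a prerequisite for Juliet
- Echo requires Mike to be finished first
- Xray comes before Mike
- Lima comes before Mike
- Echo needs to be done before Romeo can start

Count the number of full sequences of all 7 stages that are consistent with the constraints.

9

2 stages have no prerequisites (Delta, Xray), so any of them could come first.
Counting all ways to extend the partial order to a total order gives 9.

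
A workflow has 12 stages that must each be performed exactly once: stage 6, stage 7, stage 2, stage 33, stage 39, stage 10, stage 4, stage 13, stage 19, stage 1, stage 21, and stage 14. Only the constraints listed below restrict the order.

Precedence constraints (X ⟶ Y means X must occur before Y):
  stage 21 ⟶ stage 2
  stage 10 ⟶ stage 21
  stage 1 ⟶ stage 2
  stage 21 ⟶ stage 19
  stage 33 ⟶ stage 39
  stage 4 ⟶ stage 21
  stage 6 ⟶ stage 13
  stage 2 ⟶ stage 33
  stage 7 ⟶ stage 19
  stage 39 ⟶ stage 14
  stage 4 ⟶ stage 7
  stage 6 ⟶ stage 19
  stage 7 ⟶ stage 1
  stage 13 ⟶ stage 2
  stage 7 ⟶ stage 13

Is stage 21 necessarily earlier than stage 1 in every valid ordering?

No

No chain of constraints connects stage 21 to stage 1 in either direction.
So stage 21 can come before stage 1 or after — it is not forced.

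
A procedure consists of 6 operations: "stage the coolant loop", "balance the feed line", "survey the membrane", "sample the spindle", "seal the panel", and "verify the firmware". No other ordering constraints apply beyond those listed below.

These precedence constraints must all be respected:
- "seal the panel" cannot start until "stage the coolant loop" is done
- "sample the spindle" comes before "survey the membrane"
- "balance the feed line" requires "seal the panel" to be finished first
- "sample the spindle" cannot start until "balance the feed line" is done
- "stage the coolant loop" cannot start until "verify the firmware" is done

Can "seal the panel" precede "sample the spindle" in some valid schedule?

Yes

Every valid ordering already has "seal the panel" before "sample the spindle" (the constraints require it), so in particular at least one does.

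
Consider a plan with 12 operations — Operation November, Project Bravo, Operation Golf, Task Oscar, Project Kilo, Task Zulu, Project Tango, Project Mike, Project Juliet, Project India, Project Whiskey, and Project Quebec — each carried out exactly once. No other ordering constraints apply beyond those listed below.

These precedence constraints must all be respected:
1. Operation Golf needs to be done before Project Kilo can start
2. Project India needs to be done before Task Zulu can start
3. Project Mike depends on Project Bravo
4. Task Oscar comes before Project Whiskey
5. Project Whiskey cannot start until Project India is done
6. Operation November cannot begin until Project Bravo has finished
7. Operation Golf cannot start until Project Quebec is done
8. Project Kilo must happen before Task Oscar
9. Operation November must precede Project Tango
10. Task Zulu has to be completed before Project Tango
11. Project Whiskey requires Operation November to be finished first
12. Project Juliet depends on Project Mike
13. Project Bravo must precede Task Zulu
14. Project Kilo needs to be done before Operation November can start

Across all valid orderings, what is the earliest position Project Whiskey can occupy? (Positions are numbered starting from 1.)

8

Every operation that must precede Project Whiskey has to come before it. Tracing all chains that end at Project Whiskey, those operations are: Operation November, Project Bravo, Operation Golf, Task Oscar, Project Kilo, Project India, Project Quebec — 7 in total.
With 7 mandatory predecessors, the earliest Project Whiskey can sit is position 7+1 = 8, and placing just those 7 first achieves it.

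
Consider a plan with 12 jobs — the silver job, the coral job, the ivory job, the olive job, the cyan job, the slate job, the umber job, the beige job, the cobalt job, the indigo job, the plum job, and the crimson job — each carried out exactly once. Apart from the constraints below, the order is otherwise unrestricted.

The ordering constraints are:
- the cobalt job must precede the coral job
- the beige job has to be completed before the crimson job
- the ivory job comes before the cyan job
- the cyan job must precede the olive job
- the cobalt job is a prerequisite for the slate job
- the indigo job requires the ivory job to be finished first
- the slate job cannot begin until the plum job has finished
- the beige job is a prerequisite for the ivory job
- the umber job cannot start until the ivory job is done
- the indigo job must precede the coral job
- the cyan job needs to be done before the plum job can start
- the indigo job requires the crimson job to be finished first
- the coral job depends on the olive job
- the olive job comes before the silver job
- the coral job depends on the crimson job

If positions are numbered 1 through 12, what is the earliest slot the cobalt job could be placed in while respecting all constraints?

1

Nothing is required before the cobalt job; it can be the very first job.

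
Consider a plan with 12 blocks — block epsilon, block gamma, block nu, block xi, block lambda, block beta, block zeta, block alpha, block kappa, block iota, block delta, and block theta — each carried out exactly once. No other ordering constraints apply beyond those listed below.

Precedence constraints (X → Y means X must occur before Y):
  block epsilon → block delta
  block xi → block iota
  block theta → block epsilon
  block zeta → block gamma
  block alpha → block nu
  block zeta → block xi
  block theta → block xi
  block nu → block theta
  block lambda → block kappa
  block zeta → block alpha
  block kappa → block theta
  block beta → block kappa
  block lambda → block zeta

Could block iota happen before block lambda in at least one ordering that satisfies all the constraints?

No

Following block lambda → block zeta → block xi → block iota, block lambda must precede block iota in every valid ordering.
Hence block iota can never be scheduled before block lambda.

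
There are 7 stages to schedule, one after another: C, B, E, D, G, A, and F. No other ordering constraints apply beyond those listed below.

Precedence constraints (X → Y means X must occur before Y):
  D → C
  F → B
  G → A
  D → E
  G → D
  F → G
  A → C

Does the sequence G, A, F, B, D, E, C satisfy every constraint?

The sequence places G ahead of F.
But one of the constraints requires F before G, so this ordering violates it.

No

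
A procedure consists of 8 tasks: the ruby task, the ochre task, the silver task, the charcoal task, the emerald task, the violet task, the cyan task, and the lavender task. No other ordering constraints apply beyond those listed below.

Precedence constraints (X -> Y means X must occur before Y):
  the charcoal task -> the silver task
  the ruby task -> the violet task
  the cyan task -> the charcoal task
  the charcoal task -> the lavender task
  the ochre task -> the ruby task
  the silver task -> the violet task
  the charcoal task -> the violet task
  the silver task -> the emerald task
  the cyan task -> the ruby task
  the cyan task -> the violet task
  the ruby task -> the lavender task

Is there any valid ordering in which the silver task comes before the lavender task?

Yes

Nothing in the constraints forces the lavender task before the silver task — there is no chain from the lavender task to the silver task.
So a valid ordering placing the silver task earlier than the lavender task exists.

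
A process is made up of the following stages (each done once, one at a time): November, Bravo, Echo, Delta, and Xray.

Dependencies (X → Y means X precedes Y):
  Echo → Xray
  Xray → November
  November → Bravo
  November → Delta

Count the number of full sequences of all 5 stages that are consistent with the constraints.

2

Echo is the only stage with nothing required before it, so every ordering starts there.
Counting all ways to extend the partial order to a total order gives 2.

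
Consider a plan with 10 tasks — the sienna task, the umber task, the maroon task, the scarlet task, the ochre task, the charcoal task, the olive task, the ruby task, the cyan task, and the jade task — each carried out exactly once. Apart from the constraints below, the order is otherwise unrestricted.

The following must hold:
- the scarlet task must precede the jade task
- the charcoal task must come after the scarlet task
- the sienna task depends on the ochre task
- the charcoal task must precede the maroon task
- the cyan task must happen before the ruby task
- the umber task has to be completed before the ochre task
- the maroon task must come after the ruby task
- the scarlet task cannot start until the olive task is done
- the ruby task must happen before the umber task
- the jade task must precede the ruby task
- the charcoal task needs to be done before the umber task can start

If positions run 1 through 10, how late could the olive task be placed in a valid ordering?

The tasks that are forced after the olive task, directly or by a chain of constraints, are the sienna task, the umber task, the maroon task, the scarlet task, the ochre task, the charcoal task, the ruby task, the jade task. That's 8 tasks.
With 8 mandatory successors out of 10 tasks total, the latest slot for the olive task is 10−8 = 2, and it's reachable by doing all non-successors before the olive task.

2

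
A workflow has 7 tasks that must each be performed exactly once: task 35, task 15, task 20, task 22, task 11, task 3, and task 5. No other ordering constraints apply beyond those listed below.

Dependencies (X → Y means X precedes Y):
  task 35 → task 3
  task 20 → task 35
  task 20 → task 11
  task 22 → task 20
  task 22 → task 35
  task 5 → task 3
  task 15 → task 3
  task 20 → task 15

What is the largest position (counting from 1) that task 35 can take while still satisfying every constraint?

6

Following the constraints forward from task 35, its only required successor is task 3.
With 1 mandatory successor out of 7 tasks total, the latest slot for task 35 is 7−1 = 6, and it's reachable by doing all non-successors before task 35.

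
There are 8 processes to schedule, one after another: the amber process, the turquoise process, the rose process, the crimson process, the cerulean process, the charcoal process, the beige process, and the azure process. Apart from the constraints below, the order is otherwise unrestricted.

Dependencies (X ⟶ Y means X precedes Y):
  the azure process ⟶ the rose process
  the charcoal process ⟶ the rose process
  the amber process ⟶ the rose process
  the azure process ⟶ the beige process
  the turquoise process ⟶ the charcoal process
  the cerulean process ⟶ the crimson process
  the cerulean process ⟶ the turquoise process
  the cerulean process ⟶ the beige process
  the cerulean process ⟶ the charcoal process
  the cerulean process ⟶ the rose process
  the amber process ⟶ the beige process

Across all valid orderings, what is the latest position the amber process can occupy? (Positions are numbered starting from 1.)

6

The processes that are forced after the amber process, directly or by a chain of constraints, are the rose process, the beige process. That's 2 processes.
With 2 mandatory successors out of 8 processes total, the latest slot for the amber process is 8−2 = 6, and it's reachable by doing all non-successors before the amber process.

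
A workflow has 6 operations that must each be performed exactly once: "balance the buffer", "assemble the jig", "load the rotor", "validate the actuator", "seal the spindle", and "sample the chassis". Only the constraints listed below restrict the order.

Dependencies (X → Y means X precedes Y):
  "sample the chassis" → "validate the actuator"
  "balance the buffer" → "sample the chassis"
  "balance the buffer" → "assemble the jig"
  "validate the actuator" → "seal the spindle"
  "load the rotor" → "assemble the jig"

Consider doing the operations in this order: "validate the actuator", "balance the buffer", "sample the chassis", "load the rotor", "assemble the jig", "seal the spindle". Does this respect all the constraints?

No

In the proposed order, "validate the actuator" appears before "sample the chassis".
Since "sample the chassis" is required before "validate the actuator", the ordering is invalid.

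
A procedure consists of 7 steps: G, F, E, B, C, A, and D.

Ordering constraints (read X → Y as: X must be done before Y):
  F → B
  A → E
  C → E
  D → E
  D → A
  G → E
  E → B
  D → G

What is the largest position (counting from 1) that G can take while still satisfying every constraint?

5

Following every chain forward from G, the steps that must come later are E, B — 2 of them.
With 2 mandatory successors out of 7 steps total, the latest slot for G is 7−2 = 5, and it's reachable by doing all non-successors before G.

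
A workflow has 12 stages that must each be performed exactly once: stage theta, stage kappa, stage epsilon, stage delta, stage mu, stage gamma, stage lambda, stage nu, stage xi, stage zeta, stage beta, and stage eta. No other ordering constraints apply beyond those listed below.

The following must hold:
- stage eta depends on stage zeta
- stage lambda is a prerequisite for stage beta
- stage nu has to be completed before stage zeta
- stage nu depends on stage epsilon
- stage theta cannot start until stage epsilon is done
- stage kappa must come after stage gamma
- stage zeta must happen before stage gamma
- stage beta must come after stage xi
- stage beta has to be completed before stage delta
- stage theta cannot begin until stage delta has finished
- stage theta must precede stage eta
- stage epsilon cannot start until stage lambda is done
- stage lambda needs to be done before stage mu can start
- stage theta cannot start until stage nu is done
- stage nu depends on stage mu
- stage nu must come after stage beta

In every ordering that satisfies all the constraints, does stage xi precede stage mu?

No

No chain of constraints connects stage xi to stage mu in either direction.
There exist valid orderings with stage mu before stage xi, so stage xi is not required to come first.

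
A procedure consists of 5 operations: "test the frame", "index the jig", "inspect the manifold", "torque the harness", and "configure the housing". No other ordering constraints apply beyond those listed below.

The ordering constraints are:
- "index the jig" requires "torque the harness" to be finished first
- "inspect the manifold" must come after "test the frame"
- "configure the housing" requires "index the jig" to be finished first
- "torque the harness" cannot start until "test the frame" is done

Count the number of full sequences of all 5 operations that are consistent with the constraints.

4

"test the frame" is the only operation with nothing required before it, so every ordering starts there.
Counting all ways to extend the partial order to a total order gives 4.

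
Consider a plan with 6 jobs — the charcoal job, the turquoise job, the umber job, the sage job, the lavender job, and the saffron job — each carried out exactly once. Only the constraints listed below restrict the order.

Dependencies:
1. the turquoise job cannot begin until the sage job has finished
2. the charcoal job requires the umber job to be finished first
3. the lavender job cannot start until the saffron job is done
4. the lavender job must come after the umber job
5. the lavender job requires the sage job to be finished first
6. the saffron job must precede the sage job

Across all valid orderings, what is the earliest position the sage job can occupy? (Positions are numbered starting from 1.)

Working backwards through the constraints from the sage job, its only required predecessor is the saffron job.
So at minimum 1 job comes before the sage job, putting the sage job no earlier than position 2. That position is achievable by scheduling exactly that predecessor first.

2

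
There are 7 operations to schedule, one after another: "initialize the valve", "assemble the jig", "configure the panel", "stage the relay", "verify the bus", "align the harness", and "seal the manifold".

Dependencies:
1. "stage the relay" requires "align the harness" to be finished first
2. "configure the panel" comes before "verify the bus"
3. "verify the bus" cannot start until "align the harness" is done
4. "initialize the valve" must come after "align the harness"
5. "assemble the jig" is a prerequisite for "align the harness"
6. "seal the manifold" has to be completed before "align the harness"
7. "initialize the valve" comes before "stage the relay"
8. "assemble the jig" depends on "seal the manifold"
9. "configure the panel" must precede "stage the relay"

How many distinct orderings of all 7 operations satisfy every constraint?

The operations with no prerequisites are "configure the panel", "seal the manifold"; any of them can be placed first.
Systematically extending each partial ordering one operation at a time and counting, there are 14 complete orderings.

14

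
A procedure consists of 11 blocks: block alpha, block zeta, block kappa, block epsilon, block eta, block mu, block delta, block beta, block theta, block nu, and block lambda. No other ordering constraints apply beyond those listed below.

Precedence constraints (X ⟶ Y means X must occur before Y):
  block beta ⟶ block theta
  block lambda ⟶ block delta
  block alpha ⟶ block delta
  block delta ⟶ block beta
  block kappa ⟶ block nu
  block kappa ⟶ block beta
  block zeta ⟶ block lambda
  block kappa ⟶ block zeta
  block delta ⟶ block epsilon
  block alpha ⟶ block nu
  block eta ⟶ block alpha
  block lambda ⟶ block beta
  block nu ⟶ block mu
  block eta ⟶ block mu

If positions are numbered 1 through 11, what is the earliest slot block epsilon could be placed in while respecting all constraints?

7

Working backwards through the constraints from block epsilon, its full set of required predecessors is block alpha, block zeta, block kappa, block eta, block delta, block lambda — 6 of them.
With 6 mandatory predecessors, the earliest block epsilon can sit is position 6+1 = 7, and placing just those 6 first achieves it.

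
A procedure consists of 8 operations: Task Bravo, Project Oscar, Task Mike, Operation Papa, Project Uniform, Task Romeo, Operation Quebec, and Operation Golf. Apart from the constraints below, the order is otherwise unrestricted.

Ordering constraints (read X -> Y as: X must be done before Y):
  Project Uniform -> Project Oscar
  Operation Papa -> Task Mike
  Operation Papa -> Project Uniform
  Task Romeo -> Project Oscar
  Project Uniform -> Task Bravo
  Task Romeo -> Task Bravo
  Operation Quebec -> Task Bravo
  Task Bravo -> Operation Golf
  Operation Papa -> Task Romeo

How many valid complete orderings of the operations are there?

2 operations have no prerequisites (Operation Papa, Operation Quebec), so any of them could come first.
Counting all ways to extend the partial order to a total order gives 176.

176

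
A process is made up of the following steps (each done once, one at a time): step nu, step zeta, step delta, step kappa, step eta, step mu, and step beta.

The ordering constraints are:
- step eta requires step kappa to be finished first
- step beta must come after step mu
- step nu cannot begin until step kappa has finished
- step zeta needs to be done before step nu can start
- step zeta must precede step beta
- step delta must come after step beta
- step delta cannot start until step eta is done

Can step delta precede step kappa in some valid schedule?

No

Following step kappa → step eta → step delta, step kappa must precede step delta in every valid ordering.
Hence step delta can never be scheduled before step kappa.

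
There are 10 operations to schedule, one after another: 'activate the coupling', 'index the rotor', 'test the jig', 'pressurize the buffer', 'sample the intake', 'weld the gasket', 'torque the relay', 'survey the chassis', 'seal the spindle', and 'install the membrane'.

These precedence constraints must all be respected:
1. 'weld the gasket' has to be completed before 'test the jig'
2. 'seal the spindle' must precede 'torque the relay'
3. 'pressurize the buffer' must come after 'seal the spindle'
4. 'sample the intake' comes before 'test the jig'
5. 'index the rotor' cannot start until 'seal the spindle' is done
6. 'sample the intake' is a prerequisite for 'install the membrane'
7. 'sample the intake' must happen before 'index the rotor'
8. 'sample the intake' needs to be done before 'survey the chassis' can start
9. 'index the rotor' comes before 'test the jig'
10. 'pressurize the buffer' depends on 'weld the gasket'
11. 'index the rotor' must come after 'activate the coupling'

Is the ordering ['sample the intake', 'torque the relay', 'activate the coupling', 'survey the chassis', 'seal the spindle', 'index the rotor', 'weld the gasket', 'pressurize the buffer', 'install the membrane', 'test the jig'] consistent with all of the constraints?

No

The sequence places 'torque the relay' ahead of 'seal the spindle'.
But one of the constraints requires 'seal the spindle' before 'torque the relay', so this ordering violates it.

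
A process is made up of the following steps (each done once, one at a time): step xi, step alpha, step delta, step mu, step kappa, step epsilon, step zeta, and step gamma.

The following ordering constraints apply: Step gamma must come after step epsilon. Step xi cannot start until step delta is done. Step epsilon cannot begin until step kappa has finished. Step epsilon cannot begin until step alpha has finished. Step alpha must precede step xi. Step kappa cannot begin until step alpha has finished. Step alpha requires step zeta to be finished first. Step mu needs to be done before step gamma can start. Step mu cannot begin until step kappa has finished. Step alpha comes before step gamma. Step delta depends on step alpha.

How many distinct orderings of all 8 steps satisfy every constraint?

30

Only step zeta has no prerequisites, so it must go first.
Enumerating by repeatedly choosing an available step (one whose prerequisites are all placed) gives 30 distinct complete orderings.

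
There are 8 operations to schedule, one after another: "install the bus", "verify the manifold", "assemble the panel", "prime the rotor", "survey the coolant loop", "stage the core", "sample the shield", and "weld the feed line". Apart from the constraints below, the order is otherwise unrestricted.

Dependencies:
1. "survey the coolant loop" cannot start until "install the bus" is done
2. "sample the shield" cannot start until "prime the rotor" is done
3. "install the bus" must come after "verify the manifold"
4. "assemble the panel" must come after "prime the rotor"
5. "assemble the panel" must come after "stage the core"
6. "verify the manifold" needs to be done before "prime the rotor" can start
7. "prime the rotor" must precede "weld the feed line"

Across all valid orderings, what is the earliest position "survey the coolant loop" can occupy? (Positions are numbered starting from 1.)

Working backwards through the constraints from "survey the coolant loop", its full set of required predecessors is "install the bus", "verify the manifold" — 2 of them.
So at minimum 2 operations come before "survey the coolant loop", putting "survey the coolant loop" no earlier than position 3. That position is achievable by scheduling exactly those predecessors first.

3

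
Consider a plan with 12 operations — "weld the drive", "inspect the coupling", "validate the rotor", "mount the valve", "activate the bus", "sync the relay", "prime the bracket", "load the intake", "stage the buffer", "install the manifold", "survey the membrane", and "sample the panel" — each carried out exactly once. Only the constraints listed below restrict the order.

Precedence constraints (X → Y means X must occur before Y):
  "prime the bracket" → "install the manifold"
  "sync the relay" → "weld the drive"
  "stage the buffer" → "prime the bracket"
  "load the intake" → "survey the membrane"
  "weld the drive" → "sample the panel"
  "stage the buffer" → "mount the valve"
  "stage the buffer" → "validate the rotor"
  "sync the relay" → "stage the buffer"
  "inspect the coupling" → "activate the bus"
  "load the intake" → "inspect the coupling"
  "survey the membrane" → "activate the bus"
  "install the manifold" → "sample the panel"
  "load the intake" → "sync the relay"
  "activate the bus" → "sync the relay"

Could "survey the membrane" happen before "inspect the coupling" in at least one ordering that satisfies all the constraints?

The constraints leave "survey the membrane" and "inspect the coupling" unordered relative to each other; nothing requires "inspect the coupling" earlier.
So a valid ordering placing "survey the membrane" earlier than "inspect the coupling" exists.

Yes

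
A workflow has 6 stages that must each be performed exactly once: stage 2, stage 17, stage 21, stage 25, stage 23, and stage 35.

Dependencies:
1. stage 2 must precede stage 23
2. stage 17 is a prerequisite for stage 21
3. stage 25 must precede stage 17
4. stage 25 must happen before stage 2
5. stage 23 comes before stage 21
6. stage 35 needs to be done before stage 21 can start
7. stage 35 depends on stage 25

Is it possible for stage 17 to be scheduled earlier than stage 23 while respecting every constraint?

No chain of constraints runs from stage 23 to stage 17, so stage 23 is not required to come first.
So a valid ordering placing stage 17 earlier than stage 23 exists.

Yes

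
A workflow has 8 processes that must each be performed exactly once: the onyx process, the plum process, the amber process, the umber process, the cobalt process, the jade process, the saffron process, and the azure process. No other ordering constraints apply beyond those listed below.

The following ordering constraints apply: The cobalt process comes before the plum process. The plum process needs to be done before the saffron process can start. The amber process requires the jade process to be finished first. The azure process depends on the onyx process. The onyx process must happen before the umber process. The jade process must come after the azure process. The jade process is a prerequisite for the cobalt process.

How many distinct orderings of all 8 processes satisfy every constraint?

Only the onyx process has no prerequisites, so it must go first.
Enumerating by repeatedly choosing an available process (one whose prerequisites are all placed) gives 28 distinct complete orderings.

28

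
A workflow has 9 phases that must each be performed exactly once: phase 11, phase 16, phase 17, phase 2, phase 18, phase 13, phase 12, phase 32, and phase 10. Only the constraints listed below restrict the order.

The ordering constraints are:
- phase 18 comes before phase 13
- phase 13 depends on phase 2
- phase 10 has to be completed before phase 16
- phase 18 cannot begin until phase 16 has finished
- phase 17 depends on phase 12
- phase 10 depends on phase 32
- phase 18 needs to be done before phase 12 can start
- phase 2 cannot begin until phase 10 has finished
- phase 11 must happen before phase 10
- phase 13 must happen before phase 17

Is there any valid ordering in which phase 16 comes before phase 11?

No

Following phase 11 → phase 10 → phase 16, phase 11 must precede phase 16 in every valid ordering.
Hence phase 16 can never be scheduled before phase 11.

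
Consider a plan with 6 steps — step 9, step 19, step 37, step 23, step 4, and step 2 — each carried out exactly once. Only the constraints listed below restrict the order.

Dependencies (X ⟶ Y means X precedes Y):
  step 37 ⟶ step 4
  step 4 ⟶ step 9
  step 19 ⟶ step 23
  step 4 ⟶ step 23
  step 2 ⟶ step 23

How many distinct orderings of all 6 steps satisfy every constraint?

The steps with no prerequisites are step 19, step 37, step 2; any of them can be placed first.
Enumerating by repeatedly choosing an available step (one whose prerequisites are all placed) gives 32 distinct complete orderings.

32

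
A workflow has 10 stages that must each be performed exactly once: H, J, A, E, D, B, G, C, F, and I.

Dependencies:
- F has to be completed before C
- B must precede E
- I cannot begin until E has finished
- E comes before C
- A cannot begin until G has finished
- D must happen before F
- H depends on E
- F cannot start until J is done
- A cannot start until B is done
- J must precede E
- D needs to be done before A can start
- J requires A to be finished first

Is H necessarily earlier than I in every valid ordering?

No

Nothing in the constraints links H and I; they are unordered relative to each other.
So H can come before I or after — it is not forced.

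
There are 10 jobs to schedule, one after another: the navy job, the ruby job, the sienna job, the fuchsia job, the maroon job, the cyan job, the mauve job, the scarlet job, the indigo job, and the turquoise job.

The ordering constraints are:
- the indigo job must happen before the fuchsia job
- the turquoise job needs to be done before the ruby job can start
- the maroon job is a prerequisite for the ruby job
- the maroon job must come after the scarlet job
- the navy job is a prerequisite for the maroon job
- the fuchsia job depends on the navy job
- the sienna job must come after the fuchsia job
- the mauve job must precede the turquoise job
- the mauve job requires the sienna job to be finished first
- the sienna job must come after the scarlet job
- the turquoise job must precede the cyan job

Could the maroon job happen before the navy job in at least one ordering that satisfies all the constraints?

There is a dependency chain the navy job → the maroon job, so the maroon job always comes after the navy job.
So no valid ordering can have the maroon job before the navy job.

No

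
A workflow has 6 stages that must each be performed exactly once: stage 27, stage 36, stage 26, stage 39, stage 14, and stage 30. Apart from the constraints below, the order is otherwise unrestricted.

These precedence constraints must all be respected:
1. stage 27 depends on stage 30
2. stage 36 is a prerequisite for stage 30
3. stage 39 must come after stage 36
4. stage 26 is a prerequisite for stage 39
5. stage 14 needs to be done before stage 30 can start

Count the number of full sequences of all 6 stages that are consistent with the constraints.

3 stages have no prerequisites (stage 36, stage 26, stage 14), so any of them could come first.
Systematically extending each partial ordering one stage at a time and counting, there are 26 complete orderings.

26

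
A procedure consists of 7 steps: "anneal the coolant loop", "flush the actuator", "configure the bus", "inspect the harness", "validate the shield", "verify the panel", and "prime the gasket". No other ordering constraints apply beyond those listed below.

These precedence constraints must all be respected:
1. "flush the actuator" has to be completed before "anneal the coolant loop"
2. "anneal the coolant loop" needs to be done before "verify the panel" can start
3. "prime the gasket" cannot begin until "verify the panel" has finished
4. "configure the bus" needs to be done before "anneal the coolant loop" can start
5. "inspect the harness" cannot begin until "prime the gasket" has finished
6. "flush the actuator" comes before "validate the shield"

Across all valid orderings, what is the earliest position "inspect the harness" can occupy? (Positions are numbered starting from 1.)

Working backwards through the constraints from "inspect the harness", its full set of required predecessors is "anneal the coolant loop", "flush the actuator", "configure the bus", "verify the panel", "prime the gasket" — 5 of them.
With 5 mandatory predecessors, the earliest "inspect the harness" can sit is position 5+1 = 6, and placing just those 5 first achieves it.

6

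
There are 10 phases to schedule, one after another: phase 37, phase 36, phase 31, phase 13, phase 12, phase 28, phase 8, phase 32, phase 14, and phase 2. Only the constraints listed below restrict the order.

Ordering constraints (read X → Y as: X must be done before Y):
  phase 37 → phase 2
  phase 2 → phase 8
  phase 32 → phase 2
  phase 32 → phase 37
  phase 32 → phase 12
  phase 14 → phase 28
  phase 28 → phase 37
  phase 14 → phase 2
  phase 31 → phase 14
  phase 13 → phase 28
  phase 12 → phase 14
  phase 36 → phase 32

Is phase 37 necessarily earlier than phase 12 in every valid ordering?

In fact the dependencies run the other way: phase 12 → phase 14 → phase 28 → phase 37.
So phase 37 does not have to come before phase 12 — it cannot.

No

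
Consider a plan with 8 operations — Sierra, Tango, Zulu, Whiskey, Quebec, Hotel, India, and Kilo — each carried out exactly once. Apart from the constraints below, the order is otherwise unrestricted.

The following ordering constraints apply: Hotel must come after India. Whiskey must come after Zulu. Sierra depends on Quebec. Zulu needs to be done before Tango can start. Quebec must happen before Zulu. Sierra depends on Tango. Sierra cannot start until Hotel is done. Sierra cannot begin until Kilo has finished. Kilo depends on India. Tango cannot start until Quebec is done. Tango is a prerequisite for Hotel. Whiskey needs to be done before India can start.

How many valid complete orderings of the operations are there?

Quebec is the only operation with nothing required before it, so every ordering starts there.
Counting all ways to extend the partial order to a total order gives 7.

7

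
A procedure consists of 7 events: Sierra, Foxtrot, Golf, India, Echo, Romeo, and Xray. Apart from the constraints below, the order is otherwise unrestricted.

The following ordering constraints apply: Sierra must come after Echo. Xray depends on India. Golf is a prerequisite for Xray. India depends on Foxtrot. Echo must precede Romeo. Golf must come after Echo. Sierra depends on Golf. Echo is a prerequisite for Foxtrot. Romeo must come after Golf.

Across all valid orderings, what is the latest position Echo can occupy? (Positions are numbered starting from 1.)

The events that are forced after Echo, directly or by a chain of constraints, are Sierra, Foxtrot, Golf, India, Romeo, Xray. That's 6 events.
So at least 6 events follow Echo, putting Echo no later than position 1. That position is achievable by scheduling everything else first.

1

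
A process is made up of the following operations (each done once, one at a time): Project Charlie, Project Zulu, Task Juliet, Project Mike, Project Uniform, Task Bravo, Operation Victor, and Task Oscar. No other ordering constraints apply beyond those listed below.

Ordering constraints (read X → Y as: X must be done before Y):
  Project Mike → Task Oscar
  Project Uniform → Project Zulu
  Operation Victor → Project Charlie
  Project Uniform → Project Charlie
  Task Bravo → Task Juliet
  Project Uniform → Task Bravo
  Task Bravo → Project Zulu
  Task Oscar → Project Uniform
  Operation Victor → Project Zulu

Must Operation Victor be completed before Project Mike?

No

Operation Victor and Project Mike are not related by any chain of constraints.
A valid ordering placing Project Mike before Operation Victor exists, so the answer is no.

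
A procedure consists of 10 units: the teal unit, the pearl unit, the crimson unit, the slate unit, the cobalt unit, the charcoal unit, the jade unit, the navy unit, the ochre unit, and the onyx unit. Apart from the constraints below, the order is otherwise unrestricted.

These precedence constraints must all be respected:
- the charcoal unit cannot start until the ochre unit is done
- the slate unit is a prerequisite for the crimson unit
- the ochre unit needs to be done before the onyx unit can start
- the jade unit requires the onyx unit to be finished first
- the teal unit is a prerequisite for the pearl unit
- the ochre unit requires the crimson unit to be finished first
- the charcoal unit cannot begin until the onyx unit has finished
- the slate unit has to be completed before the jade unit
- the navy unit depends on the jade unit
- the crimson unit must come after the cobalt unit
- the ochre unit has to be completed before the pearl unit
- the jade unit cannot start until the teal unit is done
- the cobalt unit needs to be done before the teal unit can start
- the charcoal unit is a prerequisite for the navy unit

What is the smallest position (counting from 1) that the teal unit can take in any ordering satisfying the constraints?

The only unit forced before the teal unit (directly or transitively) is the cobalt unit.
So at minimum 1 unit comes before the teal unit, putting the teal unit no earlier than position 2. That position is achievable by scheduling exactly that predecessor first.

2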